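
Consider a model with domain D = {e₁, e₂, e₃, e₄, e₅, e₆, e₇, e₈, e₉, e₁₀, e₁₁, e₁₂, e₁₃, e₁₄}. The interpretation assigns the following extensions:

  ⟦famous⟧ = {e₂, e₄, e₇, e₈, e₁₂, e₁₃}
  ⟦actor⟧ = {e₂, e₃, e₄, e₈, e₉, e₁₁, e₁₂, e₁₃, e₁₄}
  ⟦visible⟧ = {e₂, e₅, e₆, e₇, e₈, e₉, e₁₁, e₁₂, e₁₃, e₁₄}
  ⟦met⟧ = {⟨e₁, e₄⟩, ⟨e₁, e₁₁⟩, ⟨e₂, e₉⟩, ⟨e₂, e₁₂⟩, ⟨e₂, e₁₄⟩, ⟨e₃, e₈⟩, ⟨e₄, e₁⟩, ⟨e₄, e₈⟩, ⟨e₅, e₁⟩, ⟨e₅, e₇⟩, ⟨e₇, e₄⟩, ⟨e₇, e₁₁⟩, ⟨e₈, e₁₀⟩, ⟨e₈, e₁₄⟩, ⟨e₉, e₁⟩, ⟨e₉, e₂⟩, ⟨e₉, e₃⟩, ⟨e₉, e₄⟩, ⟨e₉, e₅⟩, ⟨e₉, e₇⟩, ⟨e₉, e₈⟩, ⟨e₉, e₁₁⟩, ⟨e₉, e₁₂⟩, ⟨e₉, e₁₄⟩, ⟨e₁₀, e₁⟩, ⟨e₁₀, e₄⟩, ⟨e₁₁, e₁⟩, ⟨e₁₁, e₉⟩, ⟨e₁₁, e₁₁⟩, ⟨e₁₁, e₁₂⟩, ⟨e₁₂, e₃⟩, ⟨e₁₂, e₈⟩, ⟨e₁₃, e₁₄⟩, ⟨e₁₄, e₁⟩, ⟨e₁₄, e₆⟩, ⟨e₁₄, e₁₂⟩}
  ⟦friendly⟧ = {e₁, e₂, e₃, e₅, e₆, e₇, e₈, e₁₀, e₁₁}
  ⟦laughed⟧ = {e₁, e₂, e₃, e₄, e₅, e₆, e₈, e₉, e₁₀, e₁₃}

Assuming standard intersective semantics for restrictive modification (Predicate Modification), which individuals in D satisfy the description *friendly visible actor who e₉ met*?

⟦who e₉ met⟧ = {x : ⟨e₉, x⟩ ∈ ⟦met⟧} = {e₁, e₂, e₃, e₄, e₅, e₇, e₈, e₁₁, e₁₂, e₁₄}
⟦actor⟧ = {e₂, e₃, e₄, e₈, e₉, e₁₁, e₁₂, e₁₃, e₁₄}
… ∩ ⟦who e₉ met⟧ = {e₂, e₃, e₄, e₈, e₉, e₁₁, e₁₂, e₁₃, e₁₄} ∩ {e₁, e₂, e₃, e₄, e₅, e₇, e₈, e₁₁, e₁₂, e₁₄} = {e₂, e₃, e₄, e₈, e₁₁, e₁₂, e₁₄}
… ∩ ⟦friendly⟧ = {e₂, e₃, e₄, e₈, e₁₁, e₁₂, e₁₄} ∩ {e₁, e₂, e₃, e₅, e₆, e₇, e₈, e₁₀, e₁₁} = {e₂, e₃, e₈, e₁₁}
… ∩ ⟦visible⟧ = {e₂, e₃, e₈, e₁₁} ∩ {e₂, e₅, e₆, e₇, e₈, e₉, e₁₁, e₁₂, e₁₃, e₁₄} = {e₂, e₈, e₁₁}
So ⟦friendly visible actor who e₉ met⟧ = {e₂, e₈, e₁₁}.

{e₂, e₈, e₁₁}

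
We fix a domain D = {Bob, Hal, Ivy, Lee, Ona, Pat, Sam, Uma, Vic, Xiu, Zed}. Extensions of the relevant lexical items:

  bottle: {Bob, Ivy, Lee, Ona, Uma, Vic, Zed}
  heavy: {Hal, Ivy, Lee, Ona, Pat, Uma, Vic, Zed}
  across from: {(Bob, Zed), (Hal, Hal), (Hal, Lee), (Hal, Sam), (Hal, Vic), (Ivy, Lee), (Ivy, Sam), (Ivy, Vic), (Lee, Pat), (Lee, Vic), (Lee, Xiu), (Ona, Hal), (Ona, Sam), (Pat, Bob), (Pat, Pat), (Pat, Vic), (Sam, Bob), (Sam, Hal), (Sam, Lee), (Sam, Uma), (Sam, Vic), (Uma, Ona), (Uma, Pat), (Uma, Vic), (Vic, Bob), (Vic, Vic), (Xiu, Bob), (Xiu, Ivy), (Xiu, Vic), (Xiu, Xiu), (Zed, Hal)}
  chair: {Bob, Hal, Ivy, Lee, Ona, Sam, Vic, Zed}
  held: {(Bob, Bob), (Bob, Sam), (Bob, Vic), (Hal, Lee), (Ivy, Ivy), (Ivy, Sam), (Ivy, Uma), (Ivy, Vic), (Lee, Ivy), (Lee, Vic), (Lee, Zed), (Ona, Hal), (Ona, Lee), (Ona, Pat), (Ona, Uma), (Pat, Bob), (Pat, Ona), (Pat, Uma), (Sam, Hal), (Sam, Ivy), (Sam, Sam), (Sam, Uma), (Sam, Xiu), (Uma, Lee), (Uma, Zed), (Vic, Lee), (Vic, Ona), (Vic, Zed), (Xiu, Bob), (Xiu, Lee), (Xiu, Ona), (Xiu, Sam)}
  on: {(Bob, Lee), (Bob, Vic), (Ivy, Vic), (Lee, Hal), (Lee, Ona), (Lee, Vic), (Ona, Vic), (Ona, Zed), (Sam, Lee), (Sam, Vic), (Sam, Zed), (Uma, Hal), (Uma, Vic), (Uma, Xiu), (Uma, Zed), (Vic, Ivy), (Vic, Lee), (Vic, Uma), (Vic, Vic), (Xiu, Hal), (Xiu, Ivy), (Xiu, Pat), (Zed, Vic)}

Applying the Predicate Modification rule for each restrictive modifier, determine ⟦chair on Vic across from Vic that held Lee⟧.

⟦on Vic⟧ = {x : ⟨x, Vic⟩ ∈ ⟦on⟧} = {Bob, Ivy, Lee, Ona, Sam, Uma, Vic, Zed}
⟦across from Vic⟧ = {x : ⟨x, Vic⟩ ∈ ⟦across from⟧} = {Hal, Ivy, Lee, Pat, Sam, Uma, Vic, Xiu}
⟦that held Lee⟧ = {x : ⟨x, Lee⟩ ∈ ⟦held⟧} = {Hal, Ona, Uma, Vic, Xiu}
⟦chair⟧ = {Bob, Hal, Ivy, Lee, Ona, Sam, Vic, Zed}
… ∩ ⟦on Vic⟧ = {Bob, Hal, Ivy, Lee, Ona, Sam, Vic, Zed} ∩ {Bob, Ivy, Lee, Ona, Sam, Uma, Vic, Zed} = {Bob, Ivy, Lee, Ona, Sam, Vic, Zed}
… ∩ ⟦across from Vic⟧ = {Bob, Ivy, Lee, Ona, Sam, Vic, Zed} ∩ {Hal, Ivy, Lee, Pat, Sam, Uma, Vic, Xiu} = {Ivy, Lee, Sam, Vic}
… ∩ ⟦that held Lee⟧ = {Ivy, Lee, Sam, Vic} ∩ {Hal, Ona, Uma, Vic, Xiu} = {Vic}
So ⟦chair on Vic across from Vic that held Lee⟧ = {Vic}.

{Vic}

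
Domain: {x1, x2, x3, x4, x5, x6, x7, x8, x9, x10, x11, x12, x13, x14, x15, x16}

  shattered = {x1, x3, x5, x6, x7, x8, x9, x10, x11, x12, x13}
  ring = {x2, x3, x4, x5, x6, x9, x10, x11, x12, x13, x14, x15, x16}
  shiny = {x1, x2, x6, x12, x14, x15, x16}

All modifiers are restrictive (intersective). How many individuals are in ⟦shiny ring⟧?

⟦ring⟧ = {x2, x3, x4, x5, x6, x9, x10, x11, x12, x13, x14, x15, x16}
… ∩ ⟦shiny⟧ = {x2, x3, x4, x5, x6, x9, x10, x11, x12, x13, x14, x15, x16} ∩ {x1, x2, x6, x12, x14, x15, x16} = {x2, x6, x12, x14, x15, x16}
⟦shiny ring⟧ = {x2, x6, x12, x14, x15, x16}, so the cardinality is 6.

6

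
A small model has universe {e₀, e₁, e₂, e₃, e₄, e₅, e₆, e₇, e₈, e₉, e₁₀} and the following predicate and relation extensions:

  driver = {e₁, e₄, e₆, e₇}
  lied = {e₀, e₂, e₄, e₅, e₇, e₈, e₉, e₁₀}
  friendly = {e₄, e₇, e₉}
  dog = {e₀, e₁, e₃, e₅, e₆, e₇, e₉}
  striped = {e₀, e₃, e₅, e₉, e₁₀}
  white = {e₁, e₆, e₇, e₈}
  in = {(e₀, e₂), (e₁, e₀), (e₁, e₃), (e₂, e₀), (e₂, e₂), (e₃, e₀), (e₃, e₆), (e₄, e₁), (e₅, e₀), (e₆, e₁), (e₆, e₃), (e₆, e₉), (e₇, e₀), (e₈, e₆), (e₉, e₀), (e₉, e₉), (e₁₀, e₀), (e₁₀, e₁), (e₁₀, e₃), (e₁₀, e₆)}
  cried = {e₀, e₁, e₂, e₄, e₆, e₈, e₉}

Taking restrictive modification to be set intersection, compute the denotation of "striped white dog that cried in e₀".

⟦that cried⟧ = ⟦cried⟧ = {e₀, e₁, e₂, e₄, e₆, e₈, e₉}
⟦in e₀⟧ = {x : ⟨x, e₀⟩ ∈ ⟦in⟧} = {e₁, e₂, e₃, e₅, e₇, e₉, e₁₀}
⟦dog⟧ = {e₀, e₁, e₃, e₅, e₆, e₇, e₉}
… ∩ ⟦that cried⟧ = {e₀, e₁, e₃, e₅, e₆, e₇, e₉} ∩ {e₀, e₁, e₂, e₄, e₆, e₈, e₉} = {e₀, e₁, e₆, e₉}
… ∩ ⟦in e₀⟧ = {e₀, e₁, e₆, e₉} ∩ {e₁, e₂, e₃, e₅, e₇, e₉, e₁₀} = {e₁, e₉}
… ∩ ⟦striped⟧ = {e₁, e₉} ∩ {e₀, e₃, e₅, e₉, e₁₀} = {e₉}
… ∩ ⟦white⟧ = {e₉} ∩ {e₁, e₆, e₇, e₈} = ∅
So ⟦striped white dog that cried in e₀⟧ = ∅.

∅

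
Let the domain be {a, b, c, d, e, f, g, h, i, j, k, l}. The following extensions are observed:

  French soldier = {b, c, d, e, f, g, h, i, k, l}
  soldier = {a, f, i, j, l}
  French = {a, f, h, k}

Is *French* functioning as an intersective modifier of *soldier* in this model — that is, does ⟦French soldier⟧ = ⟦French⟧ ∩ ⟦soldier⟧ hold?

no

⟦French⟧ ∩ ⟦soldier⟧ = {a, f, h, k} ∩ {a, f, i, j, l} = {a, f}
Observed ⟦French soldier⟧ = {b, c, d, e, f, g, h, i, k, l}.
These differ, so the modifier is not intersective in this model.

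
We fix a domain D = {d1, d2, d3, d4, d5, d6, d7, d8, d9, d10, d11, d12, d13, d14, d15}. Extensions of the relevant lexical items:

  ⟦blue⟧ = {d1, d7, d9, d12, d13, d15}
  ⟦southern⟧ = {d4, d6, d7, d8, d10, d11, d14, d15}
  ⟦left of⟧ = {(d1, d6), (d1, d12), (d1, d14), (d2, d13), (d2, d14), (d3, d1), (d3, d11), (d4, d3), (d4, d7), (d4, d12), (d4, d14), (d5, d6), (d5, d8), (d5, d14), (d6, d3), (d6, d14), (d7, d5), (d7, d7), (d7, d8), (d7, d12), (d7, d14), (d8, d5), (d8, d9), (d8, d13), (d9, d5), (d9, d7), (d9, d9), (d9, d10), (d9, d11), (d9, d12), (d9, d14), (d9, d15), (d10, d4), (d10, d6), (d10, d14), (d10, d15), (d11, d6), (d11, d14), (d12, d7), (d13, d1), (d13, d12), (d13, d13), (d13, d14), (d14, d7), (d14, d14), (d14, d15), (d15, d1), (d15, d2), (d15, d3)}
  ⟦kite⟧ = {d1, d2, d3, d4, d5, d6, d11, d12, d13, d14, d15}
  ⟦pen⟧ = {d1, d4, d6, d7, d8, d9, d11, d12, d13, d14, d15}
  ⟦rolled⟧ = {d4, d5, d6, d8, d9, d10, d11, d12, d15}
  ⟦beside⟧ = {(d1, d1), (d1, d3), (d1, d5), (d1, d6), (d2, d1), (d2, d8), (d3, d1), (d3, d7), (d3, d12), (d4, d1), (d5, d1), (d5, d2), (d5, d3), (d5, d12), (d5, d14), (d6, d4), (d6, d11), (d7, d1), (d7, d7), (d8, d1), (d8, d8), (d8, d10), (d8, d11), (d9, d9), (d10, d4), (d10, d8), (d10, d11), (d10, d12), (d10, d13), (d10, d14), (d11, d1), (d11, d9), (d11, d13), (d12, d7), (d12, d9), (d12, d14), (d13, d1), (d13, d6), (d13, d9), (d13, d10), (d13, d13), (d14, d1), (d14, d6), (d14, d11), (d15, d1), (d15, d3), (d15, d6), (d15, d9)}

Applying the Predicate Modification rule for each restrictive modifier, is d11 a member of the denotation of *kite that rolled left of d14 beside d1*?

⟦that rolled⟧ = ⟦rolled⟧ = {d4, d5, d6, d8, d9, d10, d11, d12, d15}
⟦left of d14⟧ = {x : ⟨x, d14⟩ ∈ ⟦left of⟧} = {d1, d2, d4, d5, d6, d7, d9, d10, d11, d13, d14}
⟦beside d1⟧ = {x : ⟨x, d1⟩ ∈ ⟦beside⟧} = {d1, d2, d3, d4, d5, d7, d8, d11, d13, d14, d15}
⟦kite⟧ = {d1, d2, d3, d4, d5, d6, d11, d12, d13, d14, d15}
… ∩ ⟦that rolled⟧ = {d1, d2, d3, d4, d5, d6, d11, d12, d13, d14, d15} ∩ {d4, d5, d6, d8, d9, d10, d11, d12, d15} = {d4, d5, d6, d11, d12, d15}
… ∩ ⟦left of d14⟧ = {d4, d5, d6, d11, d12, d15} ∩ {d1, d2, d4, d5, d6, d7, d9, d10, d11, d13, d14} = {d4, d5, d6, d11}
… ∩ ⟦beside d1⟧ = {d4, d5, d6, d11} ∩ {d1, d2, d3, d4, d5, d7, d8, d11, d13, d14, d15} = {d4, d5, d11}
⟦kite that rolled left of d14 beside d1⟧ = {d4, d5, d11}; d11 ∈ this set.

yes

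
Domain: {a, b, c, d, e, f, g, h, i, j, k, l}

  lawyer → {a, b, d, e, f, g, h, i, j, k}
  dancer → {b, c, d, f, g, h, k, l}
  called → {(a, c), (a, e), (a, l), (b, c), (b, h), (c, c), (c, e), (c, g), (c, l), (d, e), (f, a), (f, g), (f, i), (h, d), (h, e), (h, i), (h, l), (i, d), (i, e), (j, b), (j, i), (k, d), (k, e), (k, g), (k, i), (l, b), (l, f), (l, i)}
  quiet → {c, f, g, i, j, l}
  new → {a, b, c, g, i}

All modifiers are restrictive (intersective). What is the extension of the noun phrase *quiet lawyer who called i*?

{f, j}

⟦who called i⟧ = {x : ⟨x, i⟩ ∈ ⟦called⟧} = {f, h, j, k, l}
⟦lawyer⟧ = {a, b, d, e, f, g, h, i, j, k}
… ∩ ⟦who called i⟧ = {a, b, d, e, f, g, h, i, j, k} ∩ {f, h, j, k, l} = {f, h, j, k}
… ∩ ⟦quiet⟧ = {f, h, j, k} ∩ {c, f, g, i, j, l} = {f, j}
So ⟦quiet lawyer who called i⟧ = {f, j}.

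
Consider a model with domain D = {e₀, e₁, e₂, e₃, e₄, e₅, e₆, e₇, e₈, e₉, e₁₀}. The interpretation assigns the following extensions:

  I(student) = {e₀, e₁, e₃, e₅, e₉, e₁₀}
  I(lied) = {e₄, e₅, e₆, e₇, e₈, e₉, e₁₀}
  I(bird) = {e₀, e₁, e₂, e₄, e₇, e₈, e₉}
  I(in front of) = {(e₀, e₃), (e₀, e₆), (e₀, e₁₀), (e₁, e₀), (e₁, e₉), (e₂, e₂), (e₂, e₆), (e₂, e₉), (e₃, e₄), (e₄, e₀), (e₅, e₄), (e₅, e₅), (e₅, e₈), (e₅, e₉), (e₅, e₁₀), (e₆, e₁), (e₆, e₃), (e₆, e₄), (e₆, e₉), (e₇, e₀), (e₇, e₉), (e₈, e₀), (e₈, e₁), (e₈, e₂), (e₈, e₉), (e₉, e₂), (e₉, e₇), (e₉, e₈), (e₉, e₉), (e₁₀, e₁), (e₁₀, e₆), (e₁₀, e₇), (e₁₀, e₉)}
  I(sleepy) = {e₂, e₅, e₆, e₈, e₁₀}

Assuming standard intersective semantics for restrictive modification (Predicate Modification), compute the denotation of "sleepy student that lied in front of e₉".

⟦that lied⟧ = ⟦lied⟧ = {e₄, e₅, e₆, e₇, e₈, e₉, e₁₀}
⟦in front of e₉⟧ = {x : ⟨x, e₉⟩ ∈ ⟦in front of⟧} = {e₁, e₂, e₅, e₆, e₇, e₈, e₉, e₁₀}
⟦student⟧ = {e₀, e₁, e₃, e₅, e₉, e₁₀}
… ∩ ⟦that lied⟧ = {e₀, e₁, e₃, e₅, e₉, e₁₀} ∩ {e₄, e₅, e₆, e₇, e₈, e₉, e₁₀} = {e₅, e₉, e₁₀}
… ∩ ⟦in front of e₉⟧ = {e₅, e₉, e₁₀} ∩ {e₁, e₂, e₅, e₆, e₇, e₈, e₉, e₁₀} = {e₅, e₉, e₁₀}
… ∩ ⟦sleepy⟧ = {e₅, e₉, e₁₀} ∩ {e₂, e₅, e₆, e₈, e₁₀} = {e₅, e₁₀}
So ⟦sleepy student that lied in front of e₉⟧ = {e₅, e₁₀}.

{e₅, e₁₀}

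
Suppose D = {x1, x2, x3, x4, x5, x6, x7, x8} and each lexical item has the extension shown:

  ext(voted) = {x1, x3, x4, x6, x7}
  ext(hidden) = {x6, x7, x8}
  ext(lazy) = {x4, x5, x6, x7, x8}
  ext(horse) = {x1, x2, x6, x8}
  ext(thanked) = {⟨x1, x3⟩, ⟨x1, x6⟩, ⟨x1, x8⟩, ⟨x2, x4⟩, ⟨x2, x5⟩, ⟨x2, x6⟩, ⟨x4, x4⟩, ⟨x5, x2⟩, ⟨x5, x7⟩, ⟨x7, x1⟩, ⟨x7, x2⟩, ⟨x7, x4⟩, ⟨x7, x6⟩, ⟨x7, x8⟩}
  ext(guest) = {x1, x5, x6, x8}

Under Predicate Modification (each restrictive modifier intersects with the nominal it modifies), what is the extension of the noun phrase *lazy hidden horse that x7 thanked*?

{x6, x8}

⟦that x7 thanked⟧ = {x : ⟨x7, x⟩ ∈ ⟦thanked⟧} = {x1, x2, x4, x6, x8}
⟦horse⟧ = {x1, x2, x6, x8}
… ∩ ⟦that x7 thanked⟧ = {x1, x2, x6, x8} ∩ {x1, x2, x4, x6, x8} = {x1, x2, x6, x8}
… ∩ ⟦lazy⟧ = {x1, x2, x6, x8} ∩ {x4, x5, x6, x7, x8} = {x6, x8}
… ∩ ⟦hidden⟧ = {x6, x8} ∩ {x6, x7, x8} = {x6, x8}
So ⟦lazy hidden horse that x7 thanked⟧ = {x6, x8}.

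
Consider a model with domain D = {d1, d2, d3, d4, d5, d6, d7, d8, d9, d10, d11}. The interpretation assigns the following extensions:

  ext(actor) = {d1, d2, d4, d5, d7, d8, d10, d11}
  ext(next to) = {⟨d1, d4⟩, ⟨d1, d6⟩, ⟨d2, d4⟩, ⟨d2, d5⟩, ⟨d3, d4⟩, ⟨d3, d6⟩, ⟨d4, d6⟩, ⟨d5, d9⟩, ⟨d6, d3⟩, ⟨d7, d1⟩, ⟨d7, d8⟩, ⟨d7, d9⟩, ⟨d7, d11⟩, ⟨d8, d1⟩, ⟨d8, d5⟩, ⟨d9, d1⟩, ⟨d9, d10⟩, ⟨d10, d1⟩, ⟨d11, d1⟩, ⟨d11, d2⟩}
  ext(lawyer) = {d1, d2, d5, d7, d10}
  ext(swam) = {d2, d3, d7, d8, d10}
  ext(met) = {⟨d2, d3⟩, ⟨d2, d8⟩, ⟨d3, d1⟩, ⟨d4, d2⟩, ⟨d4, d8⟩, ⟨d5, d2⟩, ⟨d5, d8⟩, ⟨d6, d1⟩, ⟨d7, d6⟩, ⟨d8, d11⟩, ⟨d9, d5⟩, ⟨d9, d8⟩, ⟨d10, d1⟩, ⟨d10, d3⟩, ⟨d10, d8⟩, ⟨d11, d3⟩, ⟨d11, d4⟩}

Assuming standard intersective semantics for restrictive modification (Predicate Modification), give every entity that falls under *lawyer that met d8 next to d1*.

{d10}

⟦that met d8⟧ = {x : ⟨x, d8⟩ ∈ ⟦met⟧} = {d2, d4, d5, d9, d10}
⟦next to d1⟧ = {x : ⟨x, d1⟩ ∈ ⟦next to⟧} = {d7, d8, d9, d10, d11}
⟦lawyer⟧ = {d1, d2, d5, d7, d10}
… ∩ ⟦that met d8⟧ = {d1, d2, d5, d7, d10} ∩ {d2, d4, d5, d9, d10} = {d2, d5, d10}
… ∩ ⟦next to d1⟧ = {d2, d5, d10} ∩ {d7, d8, d9, d10, d11} = {d10}
So ⟦lawyer that met d8 next to d1⟧ = {d10}.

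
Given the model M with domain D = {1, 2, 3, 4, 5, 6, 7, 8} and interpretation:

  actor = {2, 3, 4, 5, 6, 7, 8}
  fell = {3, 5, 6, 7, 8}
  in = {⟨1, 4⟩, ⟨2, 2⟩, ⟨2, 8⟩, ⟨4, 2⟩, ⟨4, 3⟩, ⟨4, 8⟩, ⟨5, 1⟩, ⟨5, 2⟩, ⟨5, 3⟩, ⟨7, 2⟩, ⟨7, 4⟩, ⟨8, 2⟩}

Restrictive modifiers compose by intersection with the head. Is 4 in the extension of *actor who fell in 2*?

⟦who fell⟧ = ⟦fell⟧ = {3, 5, 6, 7, 8}
⟦in 2⟧ = {x : ⟨x, 2⟩ ∈ ⟦in⟧} = {2, 4, 5, 7, 8}
⟦actor⟧ = {2, 3, 4, 5, 6, 7, 8}
… ∩ ⟦who fell⟧ = {2, 3, 4, 5, 6, 7, 8} ∩ {3, 5, 6, 7, 8} = {3, 5, 6, 7, 8}
… ∩ ⟦in 2⟧ = {3, 5, 6, 7, 8} ∩ {2, 4, 5, 7, 8} = {5, 7, 8}
⟦actor who fell in 2⟧ = {5, 7, 8}; 4 ∉ this set.

no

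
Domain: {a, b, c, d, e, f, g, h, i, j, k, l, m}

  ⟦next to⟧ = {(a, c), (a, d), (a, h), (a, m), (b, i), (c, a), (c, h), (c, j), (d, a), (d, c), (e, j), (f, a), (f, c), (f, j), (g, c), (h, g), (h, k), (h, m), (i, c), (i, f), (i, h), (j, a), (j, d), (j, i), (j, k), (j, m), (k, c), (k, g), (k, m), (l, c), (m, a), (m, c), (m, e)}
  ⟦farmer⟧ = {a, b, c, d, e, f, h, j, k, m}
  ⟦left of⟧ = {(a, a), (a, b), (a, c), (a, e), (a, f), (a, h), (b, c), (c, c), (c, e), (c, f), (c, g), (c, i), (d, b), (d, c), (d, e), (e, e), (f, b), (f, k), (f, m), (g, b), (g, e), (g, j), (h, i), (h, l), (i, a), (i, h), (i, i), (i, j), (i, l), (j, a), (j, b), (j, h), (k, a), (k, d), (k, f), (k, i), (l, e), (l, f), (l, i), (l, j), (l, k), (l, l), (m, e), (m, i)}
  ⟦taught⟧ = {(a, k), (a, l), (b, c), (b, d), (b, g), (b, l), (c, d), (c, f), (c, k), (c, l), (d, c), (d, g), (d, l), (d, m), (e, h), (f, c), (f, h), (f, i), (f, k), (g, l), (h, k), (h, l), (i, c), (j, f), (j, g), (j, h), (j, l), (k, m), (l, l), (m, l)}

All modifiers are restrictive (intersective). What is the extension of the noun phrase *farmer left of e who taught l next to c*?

{a, d, m}

⟦left of e⟧ = {x : ⟨x, e⟩ ∈ ⟦left of⟧} = {a, c, d, e, g, l, m}
⟦who taught l⟧ = {x : ⟨x, l⟩ ∈ ⟦taught⟧} = {a, b, c, d, g, h, j, l, m}
⟦next to c⟧ = {x : ⟨x, c⟩ ∈ ⟦next to⟧} = {a, d, f, g, i, k, l, m}
⟦farmer⟧ = {a, b, c, d, e, f, h, j, k, m}
… ∩ ⟦left of e⟧ = {a, b, c, d, e, f, h, j, k, m} ∩ {a, c, d, e, g, l, m} = {a, c, d, e, m}
… ∩ ⟦who taught l⟧ = {a, c, d, e, m} ∩ {a, b, c, d, g, h, j, l, m} = {a, c, d, m}
… ∩ ⟦next to c⟧ = {a, c, d, m} ∩ {a, d, f, g, i, k, l, m} = {a, d, m}
So ⟦farmer left of e who taught l next to c⟧ = {a, d, m}.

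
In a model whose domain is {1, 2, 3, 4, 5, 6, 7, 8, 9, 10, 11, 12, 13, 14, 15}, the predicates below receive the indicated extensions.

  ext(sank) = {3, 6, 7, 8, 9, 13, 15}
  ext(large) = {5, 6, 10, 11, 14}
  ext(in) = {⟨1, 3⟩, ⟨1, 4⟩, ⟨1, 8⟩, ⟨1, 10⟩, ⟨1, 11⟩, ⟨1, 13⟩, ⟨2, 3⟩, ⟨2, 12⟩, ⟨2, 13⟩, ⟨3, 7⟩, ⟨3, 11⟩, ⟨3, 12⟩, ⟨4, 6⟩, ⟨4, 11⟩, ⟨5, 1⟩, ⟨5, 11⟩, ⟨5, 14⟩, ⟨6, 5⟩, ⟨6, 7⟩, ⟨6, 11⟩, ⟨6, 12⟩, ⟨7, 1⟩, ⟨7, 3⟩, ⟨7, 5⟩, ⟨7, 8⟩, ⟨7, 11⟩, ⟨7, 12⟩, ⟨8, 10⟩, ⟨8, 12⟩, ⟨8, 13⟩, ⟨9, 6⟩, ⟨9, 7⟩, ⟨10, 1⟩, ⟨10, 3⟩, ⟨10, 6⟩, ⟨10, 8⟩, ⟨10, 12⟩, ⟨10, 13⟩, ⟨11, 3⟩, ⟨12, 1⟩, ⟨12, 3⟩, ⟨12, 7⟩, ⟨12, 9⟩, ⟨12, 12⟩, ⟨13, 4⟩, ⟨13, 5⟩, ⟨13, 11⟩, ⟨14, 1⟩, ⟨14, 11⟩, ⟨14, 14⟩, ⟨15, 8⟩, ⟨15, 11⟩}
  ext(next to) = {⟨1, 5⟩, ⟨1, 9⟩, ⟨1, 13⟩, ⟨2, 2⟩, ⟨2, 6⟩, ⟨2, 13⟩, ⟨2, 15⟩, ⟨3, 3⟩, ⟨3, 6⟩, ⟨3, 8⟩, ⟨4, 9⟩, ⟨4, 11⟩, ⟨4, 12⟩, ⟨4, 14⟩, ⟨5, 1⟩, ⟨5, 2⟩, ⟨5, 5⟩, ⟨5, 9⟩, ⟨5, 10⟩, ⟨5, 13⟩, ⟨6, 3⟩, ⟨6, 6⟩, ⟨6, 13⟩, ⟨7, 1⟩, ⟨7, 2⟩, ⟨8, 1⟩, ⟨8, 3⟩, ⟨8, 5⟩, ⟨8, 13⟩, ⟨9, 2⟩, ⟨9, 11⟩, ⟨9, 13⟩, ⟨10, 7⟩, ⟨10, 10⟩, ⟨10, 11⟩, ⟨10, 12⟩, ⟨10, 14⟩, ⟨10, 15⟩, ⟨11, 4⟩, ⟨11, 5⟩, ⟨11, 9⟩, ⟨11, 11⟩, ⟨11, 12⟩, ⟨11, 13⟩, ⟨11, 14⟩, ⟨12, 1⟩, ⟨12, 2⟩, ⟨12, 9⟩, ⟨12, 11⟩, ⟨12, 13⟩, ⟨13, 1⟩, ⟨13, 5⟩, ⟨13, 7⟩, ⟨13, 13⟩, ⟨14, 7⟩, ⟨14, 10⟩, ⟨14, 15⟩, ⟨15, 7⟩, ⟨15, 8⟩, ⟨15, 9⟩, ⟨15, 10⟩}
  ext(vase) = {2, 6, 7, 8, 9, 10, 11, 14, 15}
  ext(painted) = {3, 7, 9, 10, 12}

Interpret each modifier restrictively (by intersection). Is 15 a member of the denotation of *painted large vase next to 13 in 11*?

⟦next to 13⟧ = {x : ⟨x, 13⟩ ∈ ⟦next to⟧} = {1, 2, 5, 6, 8, 9, 11, 12, 13}
⟦in 11⟧ = {x : ⟨x, 11⟩ ∈ ⟦in⟧} = {1, 3, 4, 5, 6, 7, 13, 14, 15}
⟦vase⟧ = {2, 6, 7, 8, 9, 10, 11, 14, 15}
… ∩ ⟦next to 13⟧ = {2, 6, 7, 8, 9, 10, 11, 14, 15} ∩ {1, 2, 5, 6, 8, 9, 11, 12, 13} = {2, 6, 8, 9, 11}
… ∩ ⟦in 11⟧ = {2, 6, 8, 9, 11} ∩ {1, 3, 4, 5, 6, 7, 13, 14, 15} = {6}
… ∩ ⟦painted⟧ = {6} ∩ {3, 7, 9, 10, 12} = ∅
… ∩ ⟦large⟧ = ∅ ∩ {5, 6, 10, 11, 14} = ∅
⟦painted large vase next to 13 in 11⟧ = ∅; 15 ∉ this set.

no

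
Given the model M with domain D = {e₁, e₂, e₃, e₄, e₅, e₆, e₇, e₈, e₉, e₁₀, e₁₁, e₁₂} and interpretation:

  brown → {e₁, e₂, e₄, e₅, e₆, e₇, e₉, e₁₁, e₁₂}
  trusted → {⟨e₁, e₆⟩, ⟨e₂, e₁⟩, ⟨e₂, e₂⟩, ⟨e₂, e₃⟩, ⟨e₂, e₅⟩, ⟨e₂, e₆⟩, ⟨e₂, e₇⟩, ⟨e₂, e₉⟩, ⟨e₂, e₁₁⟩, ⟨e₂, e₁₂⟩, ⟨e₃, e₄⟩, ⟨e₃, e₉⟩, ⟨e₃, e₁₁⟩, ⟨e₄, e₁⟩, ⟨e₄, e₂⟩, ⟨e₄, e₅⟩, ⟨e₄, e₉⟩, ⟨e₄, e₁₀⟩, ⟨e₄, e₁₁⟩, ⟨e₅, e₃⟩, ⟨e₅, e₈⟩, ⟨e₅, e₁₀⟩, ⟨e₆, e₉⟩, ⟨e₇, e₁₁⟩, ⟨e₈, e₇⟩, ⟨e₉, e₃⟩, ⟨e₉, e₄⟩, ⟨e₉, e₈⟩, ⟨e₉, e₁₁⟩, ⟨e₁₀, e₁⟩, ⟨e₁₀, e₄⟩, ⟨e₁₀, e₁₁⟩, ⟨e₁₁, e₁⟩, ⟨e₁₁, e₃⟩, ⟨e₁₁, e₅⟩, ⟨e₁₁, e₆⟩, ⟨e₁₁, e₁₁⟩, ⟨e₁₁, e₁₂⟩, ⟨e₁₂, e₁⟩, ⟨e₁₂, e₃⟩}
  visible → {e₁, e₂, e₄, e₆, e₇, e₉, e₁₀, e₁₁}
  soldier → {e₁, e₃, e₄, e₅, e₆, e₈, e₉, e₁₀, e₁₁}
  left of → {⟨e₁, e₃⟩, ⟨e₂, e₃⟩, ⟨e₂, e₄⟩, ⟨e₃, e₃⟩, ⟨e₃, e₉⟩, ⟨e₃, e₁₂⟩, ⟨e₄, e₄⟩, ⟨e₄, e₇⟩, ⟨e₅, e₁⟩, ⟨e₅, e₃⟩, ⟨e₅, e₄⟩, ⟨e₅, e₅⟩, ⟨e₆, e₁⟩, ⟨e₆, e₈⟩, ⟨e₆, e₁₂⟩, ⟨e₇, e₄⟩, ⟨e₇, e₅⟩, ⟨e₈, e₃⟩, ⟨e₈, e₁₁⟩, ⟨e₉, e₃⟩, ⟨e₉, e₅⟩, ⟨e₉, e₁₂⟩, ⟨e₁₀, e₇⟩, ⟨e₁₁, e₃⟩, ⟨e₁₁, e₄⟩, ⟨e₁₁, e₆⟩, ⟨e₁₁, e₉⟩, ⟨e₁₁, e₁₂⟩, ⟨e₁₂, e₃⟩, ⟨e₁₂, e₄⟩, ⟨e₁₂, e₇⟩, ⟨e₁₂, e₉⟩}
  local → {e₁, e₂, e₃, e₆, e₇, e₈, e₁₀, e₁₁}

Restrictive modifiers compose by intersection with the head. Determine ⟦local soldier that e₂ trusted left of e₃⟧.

{e₁, e₃, e₁₁}

⟦that e₂ trusted⟧ = {x : ⟨e₂, x⟩ ∈ ⟦trusted⟧} = {e₁, e₂, e₃, e₅, e₆, e₇, e₉, e₁₁, e₁₂}
⟦left of e₃⟧ = {x : ⟨x, e₃⟩ ∈ ⟦left of⟧} = {e₁, e₂, e₃, e₅, e₈, e₉, e₁₁, e₁₂}
⟦soldier⟧ = {e₁, e₃, e₄, e₅, e₆, e₈, e₉, e₁₀, e₁₁}
… ∩ ⟦that e₂ trusted⟧ = {e₁, e₃, e₄, e₅, e₆, e₈, e₉, e₁₀, e₁₁} ∩ {e₁, e₂, e₃, e₅, e₆, e₇, e₉, e₁₁, e₁₂} = {e₁, e₃, e₅, e₆, e₉, e₁₁}
… ∩ ⟦left of e₃⟧ = {e₁, e₃, e₅, e₆, e₉, e₁₁} ∩ {e₁, e₂, e₃, e₅, e₈, e₉, e₁₁, e₁₂} = {e₁, e₃, e₅, e₉, e₁₁}
… ∩ ⟦local⟧ = {e₁, e₃, e₅, e₉, e₁₁} ∩ {e₁, e₂, e₃, e₆, e₇, e₈, e₁₀, e₁₁} = {e₁, e₃, e₁₁}
So ⟦local soldier that e₂ trusted left of e₃⟧ = {e₁, e₃, e₁₁}.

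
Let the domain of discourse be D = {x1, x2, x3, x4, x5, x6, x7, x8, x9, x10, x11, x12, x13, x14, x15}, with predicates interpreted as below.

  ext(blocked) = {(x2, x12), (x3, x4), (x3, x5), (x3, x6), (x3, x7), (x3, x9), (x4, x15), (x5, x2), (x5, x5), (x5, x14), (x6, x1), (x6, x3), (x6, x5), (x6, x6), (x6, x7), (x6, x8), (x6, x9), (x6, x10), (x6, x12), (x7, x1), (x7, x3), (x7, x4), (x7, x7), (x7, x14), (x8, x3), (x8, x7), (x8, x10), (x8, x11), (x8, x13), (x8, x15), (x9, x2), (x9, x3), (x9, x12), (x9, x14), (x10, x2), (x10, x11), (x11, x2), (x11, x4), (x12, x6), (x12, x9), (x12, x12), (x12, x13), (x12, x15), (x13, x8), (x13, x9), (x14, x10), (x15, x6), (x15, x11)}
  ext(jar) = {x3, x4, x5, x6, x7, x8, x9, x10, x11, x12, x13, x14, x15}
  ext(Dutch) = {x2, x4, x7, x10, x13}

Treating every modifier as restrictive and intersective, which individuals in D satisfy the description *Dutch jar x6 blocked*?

{x7, x10}

⟦x6 blocked⟧ = {x : ⟨x6, x⟩ ∈ ⟦blocked⟧} = {x1, x3, x5, x6, x7, x8, x9, x10, x12}
⟦jar⟧ = {x3, x4, x5, x6, x7, x8, x9, x10, x11, x12, x13, x14, x15}
… ∩ ⟦x6 blocked⟧ = {x3, x4, x5, x6, x7, x8, x9, x10, x11, x12, x13, x14, x15} ∩ {x1, x3, x5, x6, x7, x8, x9, x10, x12} = {x3, x5, x6, x7, x8, x9, x10, x12}
… ∩ ⟦Dutch⟧ = {x3, x5, x6, x7, x8, x9, x10, x12} ∩ {x2, x4, x7, x10, x13} = {x7, x10}
So ⟦Dutch jar x6 blocked⟧ = {x7, x10}.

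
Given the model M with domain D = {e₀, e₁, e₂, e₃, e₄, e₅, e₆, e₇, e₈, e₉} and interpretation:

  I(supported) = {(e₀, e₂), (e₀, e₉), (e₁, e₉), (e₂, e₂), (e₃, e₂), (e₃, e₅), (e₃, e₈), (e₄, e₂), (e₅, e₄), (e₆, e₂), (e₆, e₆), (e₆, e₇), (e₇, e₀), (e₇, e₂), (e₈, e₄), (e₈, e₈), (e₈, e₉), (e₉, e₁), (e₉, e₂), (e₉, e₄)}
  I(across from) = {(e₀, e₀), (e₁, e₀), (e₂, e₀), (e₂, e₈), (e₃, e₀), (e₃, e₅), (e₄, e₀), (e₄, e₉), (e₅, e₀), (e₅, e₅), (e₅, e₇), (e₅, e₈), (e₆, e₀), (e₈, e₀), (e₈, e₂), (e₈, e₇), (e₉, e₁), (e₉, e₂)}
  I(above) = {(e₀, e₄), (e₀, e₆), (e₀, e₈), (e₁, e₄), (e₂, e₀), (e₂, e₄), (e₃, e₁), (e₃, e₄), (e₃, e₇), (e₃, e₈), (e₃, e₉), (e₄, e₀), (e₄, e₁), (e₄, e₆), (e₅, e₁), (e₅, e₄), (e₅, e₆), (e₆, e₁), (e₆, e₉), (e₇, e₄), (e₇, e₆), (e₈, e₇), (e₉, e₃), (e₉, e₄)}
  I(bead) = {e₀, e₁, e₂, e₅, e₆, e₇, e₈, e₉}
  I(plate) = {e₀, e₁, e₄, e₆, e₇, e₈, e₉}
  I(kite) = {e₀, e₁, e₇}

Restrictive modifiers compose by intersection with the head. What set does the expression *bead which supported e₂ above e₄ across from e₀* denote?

⟦which supported e₂⟧ = {x : ⟨x, e₂⟩ ∈ ⟦supported⟧} = {e₀, e₂, e₃, e₄, e₆, e₇, e₉}
⟦above e₄⟧ = {x : ⟨x, e₄⟩ ∈ ⟦above⟧} = {e₀, e₁, e₂, e₃, e₅, e₇, e₉}
⟦across from e₀⟧ = {x : ⟨x, e₀⟩ ∈ ⟦across from⟧} = {e₀, e₁, e₂, e₃, e₄, e₅, e₆, e₈}
⟦bead⟧ = {e₀, e₁, e₂, e₅, e₆, e₇, e₈, e₉}
… ∩ ⟦which supported e₂⟧ = {e₀, e₁, e₂, e₅, e₆, e₇, e₈, e₉} ∩ {e₀, e₂, e₃, e₄, e₆, e₇, e₉} = {e₀, e₂, e₆, e₇, e₉}
… ∩ ⟦above e₄⟧ = {e₀, e₂, e₆, e₇, e₉} ∩ {e₀, e₁, e₂, e₃, e₅, e₇, e₉} = {e₀, e₂, e₇, e₉}
… ∩ ⟦across from e₀⟧ = {e₀, e₂, e₇, e₉} ∩ {e₀, e₁, e₂, e₃, e₄, e₅, e₆, e₈} = {e₀, e₂}
So ⟦bead which supported e₂ above e₄ across from e₀⟧ = {e₀, e₂}.

{e₀, e₂}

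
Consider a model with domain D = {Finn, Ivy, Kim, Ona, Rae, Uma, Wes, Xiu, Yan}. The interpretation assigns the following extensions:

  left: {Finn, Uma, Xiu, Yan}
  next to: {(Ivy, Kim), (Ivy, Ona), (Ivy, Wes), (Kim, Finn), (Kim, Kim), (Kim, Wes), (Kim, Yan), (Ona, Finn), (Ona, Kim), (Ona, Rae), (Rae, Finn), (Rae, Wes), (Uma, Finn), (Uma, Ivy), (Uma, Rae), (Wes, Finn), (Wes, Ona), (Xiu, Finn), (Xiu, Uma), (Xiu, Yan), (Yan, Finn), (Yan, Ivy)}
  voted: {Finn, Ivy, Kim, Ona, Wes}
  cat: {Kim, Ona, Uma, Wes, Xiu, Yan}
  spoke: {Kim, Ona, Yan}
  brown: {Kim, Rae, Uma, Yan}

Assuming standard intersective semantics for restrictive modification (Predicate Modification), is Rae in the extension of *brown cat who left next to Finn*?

⟦who left⟧ = ⟦left⟧ = {Finn, Uma, Xiu, Yan}
⟦next to Finn⟧ = {x : ⟨x, Finn⟩ ∈ ⟦next to⟧} = {Kim, Ona, Rae, Uma, Wes, Xiu, Yan}
⟦cat⟧ = {Kim, Ona, Uma, Wes, Xiu, Yan}
… ∩ ⟦who left⟧ = {Kim, Ona, Uma, Wes, Xiu, Yan} ∩ {Finn, Uma, Xiu, Yan} = {Uma, Xiu, Yan}
… ∩ ⟦next to Finn⟧ = {Uma, Xiu, Yan} ∩ {Kim, Ona, Rae, Uma, Wes, Xiu, Yan} = {Uma, Xiu, Yan}
… ∩ ⟦brown⟧ = {Uma, Xiu, Yan} ∩ {Kim, Rae, Uma, Yan} = {Uma, Yan}
⟦brown cat who left next to Finn⟧ = {Uma, Yan}; Rae ∉ this set.

no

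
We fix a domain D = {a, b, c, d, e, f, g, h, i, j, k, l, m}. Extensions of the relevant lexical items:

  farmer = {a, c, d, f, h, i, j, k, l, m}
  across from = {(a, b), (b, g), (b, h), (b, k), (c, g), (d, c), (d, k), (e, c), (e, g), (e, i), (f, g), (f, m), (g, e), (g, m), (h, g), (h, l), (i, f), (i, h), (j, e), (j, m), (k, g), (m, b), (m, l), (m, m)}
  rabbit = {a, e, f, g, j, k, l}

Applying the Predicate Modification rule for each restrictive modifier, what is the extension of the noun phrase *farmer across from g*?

{c, f, h, k}

⟦across from g⟧ = {x : ⟨x, g⟩ ∈ ⟦across from⟧} = {b, c, e, f, h, k}
⟦farmer⟧ = {a, c, d, f, h, i, j, k, l, m}
… ∩ ⟦across from g⟧ = {a, c, d, f, h, i, j, k, l, m} ∩ {b, c, e, f, h, k} = {c, f, h, k}
So ⟦farmer across from g⟧ = {c, f, h, k}.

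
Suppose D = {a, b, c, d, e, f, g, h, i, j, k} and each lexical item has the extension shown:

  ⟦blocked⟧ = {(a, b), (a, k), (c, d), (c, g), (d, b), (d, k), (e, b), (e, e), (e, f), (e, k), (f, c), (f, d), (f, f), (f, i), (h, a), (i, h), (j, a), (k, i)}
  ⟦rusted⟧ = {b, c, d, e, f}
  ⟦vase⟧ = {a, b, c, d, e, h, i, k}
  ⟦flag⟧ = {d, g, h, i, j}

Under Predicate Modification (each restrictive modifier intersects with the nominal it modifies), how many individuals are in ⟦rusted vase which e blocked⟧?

⟦which e blocked⟧ = {x : ⟨e, x⟩ ∈ ⟦blocked⟧} = {b, e, f, k}
⟦vase⟧ = {a, b, c, d, e, h, i, k}
… ∩ ⟦which e blocked⟧ = {a, b, c, d, e, h, i, k} ∩ {b, e, f, k} = {b, e, k}
… ∩ ⟦rusted⟧ = {b, e, k} ∩ {b, c, d, e, f} = {b, e}
⟦rusted vase which e blocked⟧ = {b, e}, so the cardinality is 2.

2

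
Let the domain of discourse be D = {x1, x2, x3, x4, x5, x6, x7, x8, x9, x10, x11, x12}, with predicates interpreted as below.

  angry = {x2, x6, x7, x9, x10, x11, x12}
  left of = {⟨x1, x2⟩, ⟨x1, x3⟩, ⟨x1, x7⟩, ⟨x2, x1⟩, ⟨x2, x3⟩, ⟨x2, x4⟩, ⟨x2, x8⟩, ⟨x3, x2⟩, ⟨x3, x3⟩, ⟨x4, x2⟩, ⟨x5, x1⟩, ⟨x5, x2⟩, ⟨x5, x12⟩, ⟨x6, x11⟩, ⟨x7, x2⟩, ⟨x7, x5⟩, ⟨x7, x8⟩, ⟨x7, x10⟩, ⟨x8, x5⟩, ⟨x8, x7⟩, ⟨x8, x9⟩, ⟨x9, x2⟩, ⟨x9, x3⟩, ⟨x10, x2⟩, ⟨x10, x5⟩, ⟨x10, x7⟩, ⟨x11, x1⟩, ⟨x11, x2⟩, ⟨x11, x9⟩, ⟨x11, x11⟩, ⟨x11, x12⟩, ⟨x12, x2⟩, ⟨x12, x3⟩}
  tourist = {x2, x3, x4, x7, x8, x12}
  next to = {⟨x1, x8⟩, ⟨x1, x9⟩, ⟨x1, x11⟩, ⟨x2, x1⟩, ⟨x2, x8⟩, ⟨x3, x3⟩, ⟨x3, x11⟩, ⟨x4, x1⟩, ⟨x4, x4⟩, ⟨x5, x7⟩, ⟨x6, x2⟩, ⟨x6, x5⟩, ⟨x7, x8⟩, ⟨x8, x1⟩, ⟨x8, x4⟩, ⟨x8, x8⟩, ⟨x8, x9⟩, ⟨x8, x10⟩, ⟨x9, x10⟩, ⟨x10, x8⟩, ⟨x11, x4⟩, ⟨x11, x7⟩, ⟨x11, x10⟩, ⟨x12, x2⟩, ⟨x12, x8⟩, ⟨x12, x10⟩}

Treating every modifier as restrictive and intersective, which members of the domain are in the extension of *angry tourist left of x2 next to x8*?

⟦left of x2⟧ = {x : ⟨x, x2⟩ ∈ ⟦left of⟧} = {x1, x3, x4, x5, x7, x9, x10, x11, x12}
⟦next to x8⟧ = {x : ⟨x, x8⟩ ∈ ⟦next to⟧} = {x1, x2, x7, x8, x10, x12}
⟦tourist⟧ = {x2, x3, x4, x7, x8, x12}
… ∩ ⟦left of x2⟧ = {x2, x3, x4, x7, x8, x12} ∩ {x1, x3, x4, x5, x7, x9, x10, x11, x12} = {x3, x4, x7, x12}
… ∩ ⟦next to x8⟧ = {x3, x4, x7, x12} ∩ {x1, x2, x7, x8, x10, x12} = {x7, x12}
… ∩ ⟦angry⟧ = {x7, x12} ∩ {x2, x6, x7, x9, x10, x11, x12} = {x7, x12}
So ⟦angry tourist left of x2 next to x8⟧ = {x7, x12}.

{x7, x12}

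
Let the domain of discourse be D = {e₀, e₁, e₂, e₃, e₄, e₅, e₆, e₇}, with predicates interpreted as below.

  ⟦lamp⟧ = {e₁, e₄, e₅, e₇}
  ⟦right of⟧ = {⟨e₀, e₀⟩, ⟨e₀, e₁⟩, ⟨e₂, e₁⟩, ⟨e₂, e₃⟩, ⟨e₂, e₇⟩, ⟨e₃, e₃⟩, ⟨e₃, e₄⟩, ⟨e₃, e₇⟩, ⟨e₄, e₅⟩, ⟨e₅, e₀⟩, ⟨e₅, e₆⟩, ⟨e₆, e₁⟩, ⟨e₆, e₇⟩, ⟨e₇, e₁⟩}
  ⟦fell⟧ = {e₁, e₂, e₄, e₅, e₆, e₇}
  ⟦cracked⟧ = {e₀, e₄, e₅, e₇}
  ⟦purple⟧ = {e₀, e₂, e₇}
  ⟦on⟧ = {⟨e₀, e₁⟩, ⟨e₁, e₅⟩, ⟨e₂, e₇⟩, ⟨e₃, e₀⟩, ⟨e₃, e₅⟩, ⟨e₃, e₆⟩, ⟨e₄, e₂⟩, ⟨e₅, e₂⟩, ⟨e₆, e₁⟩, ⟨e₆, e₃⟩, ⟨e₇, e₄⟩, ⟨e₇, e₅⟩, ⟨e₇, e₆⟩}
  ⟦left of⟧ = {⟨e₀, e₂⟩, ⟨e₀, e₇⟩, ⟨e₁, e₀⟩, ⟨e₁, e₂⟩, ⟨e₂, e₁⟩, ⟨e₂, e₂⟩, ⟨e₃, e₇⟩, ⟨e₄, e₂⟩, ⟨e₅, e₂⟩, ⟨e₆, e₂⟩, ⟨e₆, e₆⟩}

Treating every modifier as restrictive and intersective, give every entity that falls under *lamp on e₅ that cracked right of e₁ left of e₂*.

⟦on e₅⟧ = {x : ⟨x, e₅⟩ ∈ ⟦on⟧} = {e₁, e₃, e₇}
⟦that cracked⟧ = ⟦cracked⟧ = {e₀, e₄, e₅, e₇}
⟦right of e₁⟧ = {x : ⟨x, e₁⟩ ∈ ⟦right of⟧} = {e₀, e₂, e₆, e₇}
⟦left of e₂⟧ = {x : ⟨x, e₂⟩ ∈ ⟦left of⟧} = {e₀, e₁, e₂, e₄, e₅, e₆}
⟦lamp⟧ = {e₁, e₄, e₅, e₇}
… ∩ ⟦on e₅⟧ = {e₁, e₄, e₅, e₇} ∩ {e₁, e₃, e₇} = {e₁, e₇}
… ∩ ⟦that cracked⟧ = {e₁, e₇} ∩ {e₀, e₄, e₅, e₇} = {e₇}
… ∩ ⟦right of e₁⟧ = {e₇} ∩ {e₀, e₂, e₆, e₇} = {e₇}
… ∩ ⟦left of e₂⟧ = {e₇} ∩ {e₀, e₁, e₂, e₄, e₅, e₆} = ∅
So ⟦lamp on e₅ that cracked right of e₁ left of e₂⟧ = { }.

{ }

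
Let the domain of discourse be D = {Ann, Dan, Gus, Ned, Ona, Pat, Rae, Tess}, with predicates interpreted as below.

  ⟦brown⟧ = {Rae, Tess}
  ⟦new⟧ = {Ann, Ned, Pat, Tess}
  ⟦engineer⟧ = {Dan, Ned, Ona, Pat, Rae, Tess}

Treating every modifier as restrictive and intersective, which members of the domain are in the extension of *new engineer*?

⟦engineer⟧ = {Dan, Ned, Ona, Pat, Rae, Tess}
… ∩ ⟦new⟧ = {Dan, Ned, Ona, Pat, Rae, Tess} ∩ {Ann, Ned, Pat, Tess} = {Ned, Pat, Tess}
So ⟦new engineer⟧ = {Ned, Pat, Tess}.

{Ned, Pat, Tess}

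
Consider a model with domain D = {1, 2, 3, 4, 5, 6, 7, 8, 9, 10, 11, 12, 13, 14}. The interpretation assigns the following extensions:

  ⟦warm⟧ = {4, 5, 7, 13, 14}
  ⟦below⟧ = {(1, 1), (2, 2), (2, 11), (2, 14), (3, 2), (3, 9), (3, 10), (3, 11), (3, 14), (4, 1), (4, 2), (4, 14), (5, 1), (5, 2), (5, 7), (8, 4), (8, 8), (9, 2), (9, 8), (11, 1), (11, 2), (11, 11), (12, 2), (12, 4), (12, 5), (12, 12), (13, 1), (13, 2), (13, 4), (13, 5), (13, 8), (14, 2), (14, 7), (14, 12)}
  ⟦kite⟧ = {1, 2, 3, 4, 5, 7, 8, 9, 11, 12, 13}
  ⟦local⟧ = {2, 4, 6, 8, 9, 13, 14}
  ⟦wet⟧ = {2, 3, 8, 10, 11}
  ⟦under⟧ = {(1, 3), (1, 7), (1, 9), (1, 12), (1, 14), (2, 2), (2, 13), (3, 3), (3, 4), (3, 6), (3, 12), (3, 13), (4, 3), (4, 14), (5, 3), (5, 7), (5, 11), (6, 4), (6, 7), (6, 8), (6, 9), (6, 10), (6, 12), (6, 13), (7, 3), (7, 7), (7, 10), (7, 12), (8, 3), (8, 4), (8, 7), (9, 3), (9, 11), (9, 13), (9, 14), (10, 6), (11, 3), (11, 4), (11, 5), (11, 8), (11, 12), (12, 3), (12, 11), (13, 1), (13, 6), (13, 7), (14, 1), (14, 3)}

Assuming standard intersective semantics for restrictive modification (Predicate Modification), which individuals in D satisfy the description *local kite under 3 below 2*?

⟦under 3⟧ = {x : ⟨x, 3⟩ ∈ ⟦under⟧} = {1, 3, 4, 5, 7, 8, 9, 11, 12, 14}
⟦below 2⟧ = {x : ⟨x, 2⟩ ∈ ⟦below⟧} = {2, 3, 4, 5, 9, 11, 12, 13, 14}
⟦kite⟧ = {1, 2, 3, 4, 5, 7, 8, 9, 11, 12, 13}
… ∩ ⟦under 3⟧ = {1, 2, 3, 4, 5, 7, 8, 9, 11, 12, 13} ∩ {1, 3, 4, 5, 7, 8, 9, 11, 12, 14} = {1, 3, 4, 5, 7, 8, 9, 11, 12}
… ∩ ⟦below 2⟧ = {1, 3, 4, 5, 7, 8, 9, 11, 12} ∩ {2, 3, 4, 5, 9, 11, 12, 13, 14} = {3, 4, 5, 9, 11, 12}
… ∩ ⟦local⟧ = {3, 4, 5, 9, 11, 12} ∩ {2, 4, 6, 8, 9, 13, 14} = {4, 9}
So ⟦local kite under 3 below 2⟧ = {4, 9}.

{4, 9}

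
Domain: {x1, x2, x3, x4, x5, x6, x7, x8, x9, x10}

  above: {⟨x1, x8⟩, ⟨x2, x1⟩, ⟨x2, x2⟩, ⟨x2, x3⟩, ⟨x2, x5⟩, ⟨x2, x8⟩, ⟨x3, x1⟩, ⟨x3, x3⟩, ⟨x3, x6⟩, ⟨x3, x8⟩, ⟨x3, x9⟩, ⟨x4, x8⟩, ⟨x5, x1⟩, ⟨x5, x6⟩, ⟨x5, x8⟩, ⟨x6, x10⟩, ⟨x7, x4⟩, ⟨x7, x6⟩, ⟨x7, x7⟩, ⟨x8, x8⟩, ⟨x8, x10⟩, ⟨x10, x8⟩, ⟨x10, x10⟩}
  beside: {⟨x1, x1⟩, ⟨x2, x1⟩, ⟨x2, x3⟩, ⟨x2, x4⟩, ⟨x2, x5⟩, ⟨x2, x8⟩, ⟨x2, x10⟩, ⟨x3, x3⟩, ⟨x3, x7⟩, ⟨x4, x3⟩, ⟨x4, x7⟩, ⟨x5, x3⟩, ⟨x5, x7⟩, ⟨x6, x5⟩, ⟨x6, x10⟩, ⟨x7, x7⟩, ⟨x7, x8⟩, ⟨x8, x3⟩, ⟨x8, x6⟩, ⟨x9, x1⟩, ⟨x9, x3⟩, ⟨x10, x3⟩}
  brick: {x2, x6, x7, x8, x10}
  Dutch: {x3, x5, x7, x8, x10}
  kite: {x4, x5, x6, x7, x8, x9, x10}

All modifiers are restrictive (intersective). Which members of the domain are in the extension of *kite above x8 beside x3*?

{x4, x5, x8, x10}

⟦above x8⟧ = {x : ⟨x, x8⟩ ∈ ⟦above⟧} = {x1, x2, x3, x4, x5, x8, x10}
⟦beside x3⟧ = {x : ⟨x, x3⟩ ∈ ⟦beside⟧} = {x2, x3, x4, x5, x8, x9, x10}
⟦kite⟧ = {x4, x5, x6, x7, x8, x9, x10}
… ∩ ⟦above x8⟧ = {x4, x5, x6, x7, x8, x9, x10} ∩ {x1, x2, x3, x4, x5, x8, x10} = {x4, x5, x8, x10}
… ∩ ⟦beside x3⟧ = {x4, x5, x8, x10} ∩ {x2, x3, x4, x5, x8, x9, x10} = {x4, x5, x8, x10}
So ⟦kite above x8 beside x3⟧ = {x4, x5, x8, x10}.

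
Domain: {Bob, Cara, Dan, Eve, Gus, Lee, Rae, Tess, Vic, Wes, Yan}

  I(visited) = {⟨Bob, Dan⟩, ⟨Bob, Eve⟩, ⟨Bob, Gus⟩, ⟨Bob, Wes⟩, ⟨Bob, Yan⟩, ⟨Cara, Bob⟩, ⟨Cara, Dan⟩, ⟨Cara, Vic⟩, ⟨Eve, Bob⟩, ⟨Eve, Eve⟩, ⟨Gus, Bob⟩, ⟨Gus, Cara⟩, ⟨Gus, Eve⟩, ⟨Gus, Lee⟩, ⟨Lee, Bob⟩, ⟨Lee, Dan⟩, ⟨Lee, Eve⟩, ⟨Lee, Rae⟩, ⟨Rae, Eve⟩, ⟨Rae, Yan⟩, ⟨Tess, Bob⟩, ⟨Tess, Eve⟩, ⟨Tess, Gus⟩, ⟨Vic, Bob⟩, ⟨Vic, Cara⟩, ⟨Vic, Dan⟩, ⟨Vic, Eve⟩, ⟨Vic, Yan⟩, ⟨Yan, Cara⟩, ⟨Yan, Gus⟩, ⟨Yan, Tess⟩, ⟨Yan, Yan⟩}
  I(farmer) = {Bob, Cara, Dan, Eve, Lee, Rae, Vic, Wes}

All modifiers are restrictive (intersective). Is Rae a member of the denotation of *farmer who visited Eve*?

yes

⟦who visited Eve⟧ = {x : ⟨x, Eve⟩ ∈ ⟦visited⟧} = {Bob, Eve, Gus, Lee, Rae, Tess, Vic}
⟦farmer⟧ = {Bob, Cara, Dan, Eve, Lee, Rae, Vic, Wes}
… ∩ ⟦who visited Eve⟧ = {Bob, Cara, Dan, Eve, Lee, Rae, Vic, Wes} ∩ {Bob, Eve, Gus, Lee, Rae, Tess, Vic} = {Bob, Eve, Lee, Rae, Vic}
⟦farmer who visited Eve⟧ = {Bob, Eve, Lee, Rae, Vic}; Rae ∈ this set.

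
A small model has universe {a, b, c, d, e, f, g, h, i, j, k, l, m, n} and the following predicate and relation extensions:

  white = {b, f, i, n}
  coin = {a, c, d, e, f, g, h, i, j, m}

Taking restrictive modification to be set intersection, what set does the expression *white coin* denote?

{f, i}

⟦coin⟧ = {a, c, d, e, f, g, h, i, j, m}
… ∩ ⟦white⟧ = {a, c, d, e, f, g, h, i, j, m} ∩ {b, f, i, n} = {f, i}
So ⟦white coin⟧ = {f, i}.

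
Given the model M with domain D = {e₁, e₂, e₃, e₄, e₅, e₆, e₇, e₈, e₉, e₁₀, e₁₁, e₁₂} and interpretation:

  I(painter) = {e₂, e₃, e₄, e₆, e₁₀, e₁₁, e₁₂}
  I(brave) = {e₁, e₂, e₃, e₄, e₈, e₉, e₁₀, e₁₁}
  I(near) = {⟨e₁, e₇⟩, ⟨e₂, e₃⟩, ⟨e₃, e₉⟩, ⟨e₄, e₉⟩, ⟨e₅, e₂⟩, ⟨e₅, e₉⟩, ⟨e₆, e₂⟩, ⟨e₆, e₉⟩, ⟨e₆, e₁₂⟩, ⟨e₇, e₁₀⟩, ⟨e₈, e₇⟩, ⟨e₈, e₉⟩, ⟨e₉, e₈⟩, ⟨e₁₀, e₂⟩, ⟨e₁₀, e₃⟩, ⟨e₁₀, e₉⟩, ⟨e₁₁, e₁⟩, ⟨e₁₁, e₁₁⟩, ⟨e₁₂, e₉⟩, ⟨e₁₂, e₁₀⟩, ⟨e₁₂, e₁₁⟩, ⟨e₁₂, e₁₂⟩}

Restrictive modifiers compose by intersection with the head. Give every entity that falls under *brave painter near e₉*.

⟦near e₉⟧ = {x : ⟨x, e₉⟩ ∈ ⟦near⟧} = {e₃, e₄, e₅, e₆, e₈, e₁₀, e₁₂}
⟦painter⟧ = {e₂, e₃, e₄, e₆, e₁₀, e₁₁, e₁₂}
… ∩ ⟦near e₉⟧ = {e₂, e₃, e₄, e₆, e₁₀, e₁₁, e₁₂} ∩ {e₃, e₄, e₅, e₆, e₈, e₁₀, e₁₂} = {e₃, e₄, e₆, e₁₀, e₁₂}
… ∩ ⟦brave⟧ = {e₃, e₄, e₆, e₁₀, e₁₂} ∩ {e₁, e₂, e₃, e₄, e₈, e₉, e₁₀, e₁₁} = {e₃, e₄, e₁₀}
So ⟦brave painter near e₉⟧ = {e₃, e₄, e₁₀}.

{e₃, e₄, e₁₀}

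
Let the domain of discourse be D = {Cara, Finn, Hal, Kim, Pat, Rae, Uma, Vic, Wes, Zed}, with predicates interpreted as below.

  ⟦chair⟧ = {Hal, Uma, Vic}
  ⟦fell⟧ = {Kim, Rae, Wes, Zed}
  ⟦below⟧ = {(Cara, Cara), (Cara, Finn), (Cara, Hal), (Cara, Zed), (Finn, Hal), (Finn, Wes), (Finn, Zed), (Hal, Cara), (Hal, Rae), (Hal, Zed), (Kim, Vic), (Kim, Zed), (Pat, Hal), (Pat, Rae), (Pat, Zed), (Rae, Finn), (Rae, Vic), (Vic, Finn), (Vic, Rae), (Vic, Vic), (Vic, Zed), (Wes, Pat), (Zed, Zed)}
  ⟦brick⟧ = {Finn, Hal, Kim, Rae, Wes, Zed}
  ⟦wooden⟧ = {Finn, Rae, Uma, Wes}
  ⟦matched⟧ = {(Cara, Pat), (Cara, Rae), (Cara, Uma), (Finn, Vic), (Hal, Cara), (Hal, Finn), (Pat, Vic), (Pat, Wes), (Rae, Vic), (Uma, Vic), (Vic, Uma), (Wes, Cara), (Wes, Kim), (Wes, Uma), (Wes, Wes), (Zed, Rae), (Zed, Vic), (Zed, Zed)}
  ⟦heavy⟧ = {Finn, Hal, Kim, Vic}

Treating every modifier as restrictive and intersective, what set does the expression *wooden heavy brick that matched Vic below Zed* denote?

{Finn}

⟦that matched Vic⟧ = {x : ⟨x, Vic⟩ ∈ ⟦matched⟧} = {Finn, Pat, Rae, Uma, Zed}
⟦below Zed⟧ = {x : ⟨x, Zed⟩ ∈ ⟦below⟧} = {Cara, Finn, Hal, Kim, Pat, Vic, Zed}
⟦brick⟧ = {Finn, Hal, Kim, Rae, Wes, Zed}
… ∩ ⟦that matched Vic⟧ = {Finn, Hal, Kim, Rae, Wes, Zed} ∩ {Finn, Pat, Rae, Uma, Zed} = {Finn, Rae, Zed}
… ∩ ⟦below Zed⟧ = {Finn, Rae, Zed} ∩ {Cara, Finn, Hal, Kim, Pat, Vic, Zed} = {Finn, Zed}
… ∩ ⟦wooden⟧ = {Finn, Zed} ∩ {Finn, Rae, Uma, Wes} = {Finn}
… ∩ ⟦heavy⟧ = {Finn} ∩ {Finn, Hal, Kim, Vic} = {Finn}
So ⟦wooden heavy brick that matched Vic below Zed⟧ = {Finn}.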